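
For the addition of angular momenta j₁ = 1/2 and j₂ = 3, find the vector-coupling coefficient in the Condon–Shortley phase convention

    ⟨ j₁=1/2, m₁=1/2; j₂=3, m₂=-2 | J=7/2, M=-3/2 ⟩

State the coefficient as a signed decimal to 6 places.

j₁+j₂−J=0  J+j₁−j₂=1  J−j₁+j₂=6  j₁+j₂+J+1=8
(j₁±m₁, j₂±m₂, J±M) = (1,0,1,5,2,5)
P² = 28800/7
sum k=0..0:
  [0] +1/120 = 1/120
S = 1/120
C² = P²·S² = 2/7 ; C = +0.534522

+√(2/7) ≈ +0.534522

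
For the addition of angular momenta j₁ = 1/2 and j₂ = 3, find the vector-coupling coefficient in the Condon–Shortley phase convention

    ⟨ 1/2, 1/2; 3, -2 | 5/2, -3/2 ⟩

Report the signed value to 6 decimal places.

+0.845154

triangle: 1!×0!×5!/7! = 120/5040
(j±m)!: 1!×0!×1!×5!×1!×4! = 2880
prefactor² = (2J+1)×Δ×N² = 2880/7
  k=0: +1/(0!×1!×0!×1!×0!×4!) = 1/24
Σ = 1/24  ⇒  CG² = 2880/7×1/24² = 5/7
CG = +√(5/7) = +0.845154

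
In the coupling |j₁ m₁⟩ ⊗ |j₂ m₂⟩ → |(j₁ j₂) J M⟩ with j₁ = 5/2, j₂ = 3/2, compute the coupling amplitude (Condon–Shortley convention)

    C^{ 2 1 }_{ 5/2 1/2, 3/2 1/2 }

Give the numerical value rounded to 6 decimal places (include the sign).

-0.545545

triangle: 2!*3!*1!/7! = 12/5040
(j±m)!: 3!*2!*2!*1!*3!*1! = 144
prefactor² = (2J+1)*Δ*N² = 12/7
  k=1: −1/(1!*1!*1!*1!*2!*0!) = -1/2
  k=2: +1/(2!*0!*0!*0!*3!*1!) = 1/12
Σ = -5/12  ⇒  CG² = 12/7*(-5/12)² = 25/84
CG = −√(25/84) = -0.545545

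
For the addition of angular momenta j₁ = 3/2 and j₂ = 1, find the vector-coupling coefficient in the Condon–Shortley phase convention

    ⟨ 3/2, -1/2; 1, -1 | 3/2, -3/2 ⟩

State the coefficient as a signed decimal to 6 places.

+√(2/5) = +0.632456

√[4·1!2!1!/5! · 1!2!0!2!0!3!] = √(8/5)
  +(−1)^0/∏(0,1,2,0,0,1)! = 1/2  (running 1/2)
⟨..|..⟩ = √(8/5)·(1/2) = +0.632456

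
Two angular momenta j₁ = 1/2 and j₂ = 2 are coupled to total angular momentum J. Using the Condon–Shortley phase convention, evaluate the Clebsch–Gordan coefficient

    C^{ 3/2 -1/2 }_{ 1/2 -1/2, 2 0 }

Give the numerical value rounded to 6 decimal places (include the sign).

-0.632456  (= −√(2/5))

√[4·1!0!3!/5! · 0!1!2!2!1!2!] = √(8/5)
  +(−1)^1/∏(1,0,0,1,0,2)! = -1/2  (running -1/2)
⟨..|..⟩ = √(8/5)·(-1/2) = -0.632456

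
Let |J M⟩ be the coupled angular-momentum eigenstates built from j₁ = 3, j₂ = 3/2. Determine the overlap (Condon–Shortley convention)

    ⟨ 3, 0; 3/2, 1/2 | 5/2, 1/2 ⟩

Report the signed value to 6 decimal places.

−√(6/35) = -0.414039

triangle: 2!·4!·1!/8! = 48/40320
(j±m)!: 3!·3!·2!·1!·3!·2! = 864
prefactor² = (2J+1)·Δ·N² = 216/35
  k=1: −1/(1!·1!·2!·1!·2!·0!) = -1/4
  k=2: +1/(2!·0!·1!·0!·3!·1!) = 1/12
Σ = -1/6  ⇒  CG² = 216/35·(-1/6)² = 6/35
CG = −√(6/35) = -0.414039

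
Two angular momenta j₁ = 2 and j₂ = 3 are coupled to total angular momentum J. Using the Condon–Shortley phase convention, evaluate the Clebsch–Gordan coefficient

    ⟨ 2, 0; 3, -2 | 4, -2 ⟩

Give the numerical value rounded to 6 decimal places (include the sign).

+√(12/35) ≈ +0.585540

j₁+j₂−J=1  J+j₁−j₂=3  J−j₁+j₂=5  j₁+j₂+J+1=10
(j₁±m₁, j₂±m₂, J±M) = (2,2,1,5,2,6)
P² = 8640/7
sum k=0..1:
  [0] +1/48 = 1/48
  [1] −1/240 = -1/240
S = 1/60
C² = P²·S² = 12/35 ; C = +0.585540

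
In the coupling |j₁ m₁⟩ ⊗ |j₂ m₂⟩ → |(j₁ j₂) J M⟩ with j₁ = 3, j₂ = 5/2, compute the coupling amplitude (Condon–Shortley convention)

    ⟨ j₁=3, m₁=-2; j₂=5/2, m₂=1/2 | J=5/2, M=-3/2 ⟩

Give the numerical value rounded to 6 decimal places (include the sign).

√[6·3!3!2!/9! · 1!5!3!2!1!4!] = √(288/7)
  +(−1)^2/∏(2,1,3,1,0,1)! = 1/12  (running 1/12)
  +(−1)^3/∏(3,0,2,0,1,2)! = -1/24  (running 1/24)
⟨..|..⟩ = √(288/7)·(1/24) = +0.267261

+√(1/14) ≈ +0.267261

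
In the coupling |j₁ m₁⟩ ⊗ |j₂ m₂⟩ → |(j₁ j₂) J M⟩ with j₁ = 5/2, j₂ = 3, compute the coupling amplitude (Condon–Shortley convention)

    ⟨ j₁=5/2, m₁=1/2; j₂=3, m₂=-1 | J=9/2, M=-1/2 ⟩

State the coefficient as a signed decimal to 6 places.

+0.480500

j₁+j₂−J=1  J+j₁−j₂=4  J−j₁+j₂=5  j₁+j₂+J+1=11
(j₁±m₁, j₂±m₂, J±M) = (3,2,2,4,4,5)
P² = 92160/77
sum k=0..1:
  [0] +1/48 = 1/48
  [1] −1/144 = -1/144
S = 1/72
C² = P²·S² = 160/693 ; C = +0.480500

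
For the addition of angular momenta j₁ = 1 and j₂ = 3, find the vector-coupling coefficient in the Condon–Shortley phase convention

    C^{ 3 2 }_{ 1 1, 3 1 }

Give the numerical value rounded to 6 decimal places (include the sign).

+√(5/12) = +0.645497

triangle: 1!·1!·5!/8! = 120/40320
(j±m)!: 2!·0!·4!·2!·5!·1! = 11520
prefactor² = (2J+1)·Δ·N² = 240
  k=0: +1/(0!·1!·0!·4!·1!·1!) = 1/24
Σ = 1/24  ⇒  CG² = 240·1/24² = 5/12
CG = +√(5/12) = +0.645497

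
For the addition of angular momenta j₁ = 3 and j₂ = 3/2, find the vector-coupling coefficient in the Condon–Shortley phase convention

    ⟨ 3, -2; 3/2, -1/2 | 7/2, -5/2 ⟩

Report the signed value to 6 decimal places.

j₁+j₂−J=1  J+j₁−j₂=5  J−j₁+j₂=2  j₁+j₂+J+1=9
(j₁±m₁, j₂±m₂, J±M) = (1,5,1,2,1,6)
P² = 6400/7
sum k=0..1:
  [0] +1/120 = 1/120
  [1] −1/48 = -1/48
S = -1/80
C² = P²·S² = 1/7 ; C = -0.377964

−√(1/7) = -0.377964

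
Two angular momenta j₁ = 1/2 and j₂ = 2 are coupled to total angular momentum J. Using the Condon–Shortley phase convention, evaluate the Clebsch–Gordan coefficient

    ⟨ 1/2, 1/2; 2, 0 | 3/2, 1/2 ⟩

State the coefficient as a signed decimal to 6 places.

+0.632456  (= +√(2/5))

√[4·1!0!3!/5! · 1!0!2!2!2!1!] = √(8/5)
  +(−1)^0/∏(0,1,0,2,0,1)! = 1/2  (running 1/2)
⟨..|..⟩ = √(8/5)·(1/2) = +0.632456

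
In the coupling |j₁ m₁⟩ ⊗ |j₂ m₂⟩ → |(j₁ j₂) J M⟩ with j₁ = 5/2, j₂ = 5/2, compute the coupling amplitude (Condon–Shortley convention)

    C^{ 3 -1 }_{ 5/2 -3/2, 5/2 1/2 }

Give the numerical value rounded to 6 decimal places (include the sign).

+0.182574  (= +√(1/30))

triangle: 2!·3!·3!/9! = 72/362880
(j±m)!: 1!·4!·3!·2!·2!·4! = 13824
prefactor² = (2J+1)·Δ·N² = 96/5
  k=1: −1/(1!·1!·3!·2!·0!·1!) = -1/12
  k=2: +1/(2!·0!·2!·1!·1!·2!) = 1/8
Σ = 1/24  ⇒  CG² = 96/5·1/24² = 1/30
CG = +√(1/30) = +0.182574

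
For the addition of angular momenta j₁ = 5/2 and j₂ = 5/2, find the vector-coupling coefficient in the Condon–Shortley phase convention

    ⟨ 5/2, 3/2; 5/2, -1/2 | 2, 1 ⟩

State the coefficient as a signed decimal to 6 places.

triangle: 3!×2!×2!/8! = 24/40320
(j±m)!: 4!×1!×2!×3!×3!×1! = 1728
prefactor² = (2J+1)×Δ×N² = 36/7
  k=0: +1/(0!×3!×1!×2!×1!×0!) = 1/12
  k=1: −1/(1!×2!×0!×1!×2!×1!) = -1/4
Σ = -1/6  ⇒  CG² = 36/7×(-1/6)² = 1/7
CG = −√(1/7) = -0.377964

−√(1/7) = -0.377964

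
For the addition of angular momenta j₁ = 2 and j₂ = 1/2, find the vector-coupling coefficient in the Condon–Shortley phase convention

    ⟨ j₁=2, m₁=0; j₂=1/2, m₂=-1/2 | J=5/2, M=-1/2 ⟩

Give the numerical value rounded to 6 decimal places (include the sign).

+0.774597  (= +√(3/5))

j₁+j₂−J=0  J+j₁−j₂=4  J−j₁+j₂=1  j₁+j₂+J+1=6
(j₁±m₁, j₂±m₂, J±M) = (2,2,0,1,2,3)
P² = 48/5
sum k=0..0:
  [0] +1/4 = 1/4
S = 1/4
C² = P²·S² = 3/5 ; C = +0.774597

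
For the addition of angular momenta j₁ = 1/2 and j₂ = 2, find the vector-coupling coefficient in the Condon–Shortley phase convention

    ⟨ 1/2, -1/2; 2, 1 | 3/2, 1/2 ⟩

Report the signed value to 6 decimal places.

j₁+j₂−J=1  J+j₁−j₂=0  J−j₁+j₂=3  j₁+j₂+J+1=5
(j₁±m₁, j₂±m₂, J±M) = (0,1,3,1,2,1)
P² = 12/5
sum k=1..1:
  [1] −1/2 = -1/2
S = -1/2
C² = P²·S² = 3/5 ; C = -0.774597

-0.774597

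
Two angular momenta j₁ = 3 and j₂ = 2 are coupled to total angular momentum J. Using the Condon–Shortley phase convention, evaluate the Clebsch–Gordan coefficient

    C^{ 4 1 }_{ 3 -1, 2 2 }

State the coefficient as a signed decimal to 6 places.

-0.534522  (= −√(2/7))

√[9·1!5!3!/10! · 2!4!4!0!5!3!] = √(10368/7)
  +(−1)^1/∏(1,0,3,3,2,0)! = -1/72  (running -1/72)
⟨..|..⟩ = √(10368/7)·(-1/72) = -0.534522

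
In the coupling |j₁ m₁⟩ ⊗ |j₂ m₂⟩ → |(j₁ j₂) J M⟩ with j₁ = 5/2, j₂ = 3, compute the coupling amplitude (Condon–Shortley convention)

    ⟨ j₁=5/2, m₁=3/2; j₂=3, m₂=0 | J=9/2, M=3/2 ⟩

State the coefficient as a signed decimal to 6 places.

+0.540562

√[10·1!4!5!/11! · 4!1!3!3!6!3!] = √(207360/77)
  +(−1)^0/∏(0,1,1,3,3,2)! = 1/72  (running 1/72)
  +(−1)^1/∏(1,0,0,2,4,3)! = -1/288  (running 1/96)
⟨..|..⟩ = √(207360/77)·(1/96) = +0.540562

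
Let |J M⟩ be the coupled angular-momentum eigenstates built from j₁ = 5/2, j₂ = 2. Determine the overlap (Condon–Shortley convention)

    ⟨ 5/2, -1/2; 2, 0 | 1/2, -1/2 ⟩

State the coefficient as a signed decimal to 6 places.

+√(1/5) = +0.447214

√[2·4!1!0!/6! · 2!3!2!2!0!1!] = √(16/5)
  +(−1)^2/∏(2,2,1,0,0,0)! = 1/4  (running 1/4)
⟨..|..⟩ = √(16/5)·(1/4) = +0.447214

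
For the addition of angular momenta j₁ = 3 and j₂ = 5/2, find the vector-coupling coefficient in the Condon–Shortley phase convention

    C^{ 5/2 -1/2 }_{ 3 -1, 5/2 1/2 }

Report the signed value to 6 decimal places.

+√(8/35) ≈ +0.478091

triangle: 3!×3!×2!/9! = 72/362880
(j±m)!: 2!×4!×3!×2!×2!×3! = 6912
prefactor² = (2J+1)×Δ×N² = 288/35
  k=1: −1/(1!×2!×3!×2!×0!×0!) = -1/24
  k=2: +1/(2!×1!×2!×1!×1!×1!) = 1/4
  k=3: −1/(3!×0!×1!×0!×2!×2!) = -1/24
Σ = 1/6  ⇒  CG² = 288/35×1/6² = 8/35
CG = +√(8/35) = +0.478091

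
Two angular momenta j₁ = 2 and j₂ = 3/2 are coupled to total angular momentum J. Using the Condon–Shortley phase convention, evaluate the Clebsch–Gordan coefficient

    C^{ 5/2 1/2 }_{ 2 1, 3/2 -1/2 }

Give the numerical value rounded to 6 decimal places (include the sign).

+√(5/14) ≈ +0.597614

triangle: 1!×3!×2!/7! = 12/5040
(j±m)!: 3!×1!×1!×2!×3!×2! = 144
prefactor² = (2J+1)×Δ×N² = 72/35
  k=0: +1/(0!×1!×1!×1!×2!×1!) = 1/2
  k=1: −1/(1!×0!×0!×0!×3!×2!) = -1/12
Σ = 5/12  ⇒  CG² = 72/35×5/12² = 5/14
CG = +√(5/14) = +0.597614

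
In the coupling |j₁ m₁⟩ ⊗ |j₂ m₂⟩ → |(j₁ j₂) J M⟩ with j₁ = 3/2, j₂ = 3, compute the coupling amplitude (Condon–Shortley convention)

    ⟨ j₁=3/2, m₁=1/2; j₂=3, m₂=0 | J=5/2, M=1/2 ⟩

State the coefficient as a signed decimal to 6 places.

-0.414039  (= −√(6/35))

j₁+j₂−J=2  J+j₁−j₂=1  J−j₁+j₂=4  j₁+j₂+J+1=8
(j₁±m₁, j₂±m₂, J±M) = (2,1,3,3,3,2)
P² = 216/35
sum k=0..1:
  [0] +1/12 = 1/12
  [1] −1/4 = -1/4
S = -1/6
C² = P²·S² = 6/35 ; C = -0.414039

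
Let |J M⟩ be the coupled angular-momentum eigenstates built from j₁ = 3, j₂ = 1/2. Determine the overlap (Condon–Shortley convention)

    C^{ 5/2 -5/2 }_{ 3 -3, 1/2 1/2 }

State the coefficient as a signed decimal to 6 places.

-0.925820  (= −√(6/7))

√[6·1!5!0!/7! · 0!6!1!0!0!5!] = √(86400/7)
  +(−1)^1/∏(1,0,5,0,0,0)! = -1/120  (running -1/120)
⟨..|..⟩ = √(86400/7)·(-1/120) = -0.925820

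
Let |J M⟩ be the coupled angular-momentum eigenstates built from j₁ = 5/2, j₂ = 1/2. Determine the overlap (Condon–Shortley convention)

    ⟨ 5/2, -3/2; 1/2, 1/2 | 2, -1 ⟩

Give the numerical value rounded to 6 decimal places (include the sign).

j₁+j₂−J=1  J+j₁−j₂=4  J−j₁+j₂=0  j₁+j₂+J+1=6
(j₁±m₁, j₂±m₂, J±M) = (1,4,1,0,1,3)
P² = 24
sum k=1..1:
  [1] −1/6 = -1/6
S = -1/6
C² = P²·S² = 2/3 ; C = -0.816497

-0.816497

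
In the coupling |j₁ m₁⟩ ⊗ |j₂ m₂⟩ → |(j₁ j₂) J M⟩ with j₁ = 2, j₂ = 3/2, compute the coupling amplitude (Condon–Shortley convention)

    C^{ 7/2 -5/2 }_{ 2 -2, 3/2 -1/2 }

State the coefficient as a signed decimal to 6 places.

j₁+j₂−J=0  J+j₁−j₂=4  J−j₁+j₂=3  j₁+j₂+J+1=8
(j₁±m₁, j₂±m₂, J±M) = (0,4,1,2,1,6)
P² = 6912/7
sum k=0..0:
  [0] +1/48 = 1/48
S = 1/48
C² = P²·S² = 3/7 ; C = +0.654654

+√(3/7) = +0.654654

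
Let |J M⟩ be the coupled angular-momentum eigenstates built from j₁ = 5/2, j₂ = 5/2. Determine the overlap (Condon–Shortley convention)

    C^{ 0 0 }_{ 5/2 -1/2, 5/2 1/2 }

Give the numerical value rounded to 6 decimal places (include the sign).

−√(1/6) ≈ -0.408248

triangle: 5!×0!×0!/6! = 120/720
(j±m)!: 2!×3!×3!×2!×0!×0! = 144
prefactor² = (2J+1)×Δ×N² = 24
  k=3: −1/(3!×2!×0!×0!×0!×0!) = -1/12
Σ = -1/12  ⇒  CG² = 24×(-1/12)² = 1/6
CG = −√(1/6) = -0.408248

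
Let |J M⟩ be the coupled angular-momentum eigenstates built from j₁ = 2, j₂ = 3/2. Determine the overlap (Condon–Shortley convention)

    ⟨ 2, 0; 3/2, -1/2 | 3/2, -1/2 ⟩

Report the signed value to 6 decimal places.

triangle: 2!·2!·1!/6! = 4/720
(j±m)!: 2!·2!·1!·2!·1!·2! = 16
prefactor² = (2J+1)·Δ·N² = 16/45
  k=0: +1/(0!·2!·2!·1!·0!·0!) = 1/4
  k=1: −1/(1!·1!·1!·0!·1!·1!) = -1
Σ = -3/4  ⇒  CG² = 16/45·(-3/4)² = 1/5
CG = −√(1/5) = -0.447214

-0.447214  (= −√(1/5))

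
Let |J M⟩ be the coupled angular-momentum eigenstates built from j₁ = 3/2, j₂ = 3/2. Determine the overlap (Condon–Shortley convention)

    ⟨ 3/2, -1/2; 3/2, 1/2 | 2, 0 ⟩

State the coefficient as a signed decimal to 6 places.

−√(1/4) ≈ -0.500000

j₁+j₂−J=1  J+j₁−j₂=2  J−j₁+j₂=2  j₁+j₂+J+1=6
(j₁±m₁, j₂±m₂, J±M) = (1,2,2,1,2,2)
P² = 4/9
sum k=0..1:
  [0] +1/4 = 1/4
  [1] −1/1 = -1
S = -3/4
C² = P²·S² = 1/4 ; C = -0.500000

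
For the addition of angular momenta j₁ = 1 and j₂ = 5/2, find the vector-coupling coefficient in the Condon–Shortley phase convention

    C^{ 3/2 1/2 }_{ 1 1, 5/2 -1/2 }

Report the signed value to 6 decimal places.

√[4·2!0!3!/6! · 2!0!2!3!2!1!] = √(16/5)
  +(−1)^0/∏(0,2,0,2,0,1)! = 1/4  (running 1/4)
⟨..|..⟩ = √(16/5)·(1/4) = +0.447214

+0.447214  (= +√(1/5))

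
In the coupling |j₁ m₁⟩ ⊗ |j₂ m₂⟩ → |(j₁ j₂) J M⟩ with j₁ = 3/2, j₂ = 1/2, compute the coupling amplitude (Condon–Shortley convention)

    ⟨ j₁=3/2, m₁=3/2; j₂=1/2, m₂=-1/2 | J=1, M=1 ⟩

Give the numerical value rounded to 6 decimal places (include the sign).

+0.866025

j₁+j₂−J=1  J+j₁−j₂=2  J−j₁+j₂=0  j₁+j₂+J+1=4
(j₁±m₁, j₂±m₂, J±M) = (3,0,0,1,2,0)
P² = 3
sum k=0..0:
  [0] +1/2 = 1/2
S = 1/2
C² = P²·S² = 3/4 ; C = +0.866025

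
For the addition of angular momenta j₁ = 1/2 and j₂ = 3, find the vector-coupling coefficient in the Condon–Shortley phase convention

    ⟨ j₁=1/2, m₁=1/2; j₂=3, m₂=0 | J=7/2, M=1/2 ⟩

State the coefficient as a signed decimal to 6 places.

√[8·0!1!6!/8! · 1!0!3!3!4!3!] = √(5184/7)
  +(−1)^0/∏(0,0,0,3,1,3)! = 1/36  (running 1/36)
⟨..|..⟩ = √(5184/7)·(1/36) = +0.755929

+0.755929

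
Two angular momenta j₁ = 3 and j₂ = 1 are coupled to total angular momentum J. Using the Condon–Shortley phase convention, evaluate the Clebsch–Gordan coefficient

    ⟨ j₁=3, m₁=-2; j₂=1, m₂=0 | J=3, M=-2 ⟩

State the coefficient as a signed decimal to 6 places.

j₁+j₂−J=1  J+j₁−j₂=5  J−j₁+j₂=1  j₁+j₂+J+1=8
(j₁±m₁, j₂±m₂, J±M) = (1,5,1,1,1,5)
P² = 300
sum k=0..1:
  [0] +1/120 = 1/120
  [1] −1/24 = -1/24
S = -1/30
C² = P²·S² = 1/3 ; C = -0.577350

-0.577350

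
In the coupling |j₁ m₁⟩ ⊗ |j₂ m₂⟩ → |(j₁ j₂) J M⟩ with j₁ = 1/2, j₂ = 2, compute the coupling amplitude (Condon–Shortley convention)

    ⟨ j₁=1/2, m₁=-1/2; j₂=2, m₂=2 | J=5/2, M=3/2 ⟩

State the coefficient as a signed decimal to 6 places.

triangle: 0!·1!·4!/6! = 24/720
(j±m)!: 0!·1!·4!·0!·4!·1! = 576
prefactor² = (2J+1)·Δ·N² = 576/5
  k=0: +1/(0!·0!·1!·4!·0!·0!) = 1/24
Σ = 1/24  ⇒  CG² = 576/5·1/24² = 1/5
CG = +√(1/5) = +0.447214

+√(1/5) = +0.447214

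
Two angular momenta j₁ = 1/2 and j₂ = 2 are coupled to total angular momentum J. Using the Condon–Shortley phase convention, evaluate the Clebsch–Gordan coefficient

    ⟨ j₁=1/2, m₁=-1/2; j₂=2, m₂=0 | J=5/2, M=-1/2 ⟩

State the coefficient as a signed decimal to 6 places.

+√(3/5) = +0.774597

j₁+j₂−J=0  J+j₁−j₂=1  J−j₁+j₂=4  j₁+j₂+J+1=6
(j₁±m₁, j₂±m₂, J±M) = (0,1,2,2,2,3)
P² = 48/5
sum k=0..0:
  [0] +1/4 = 1/4
S = 1/4
C² = P²·S² = 3/5 ; C = +0.774597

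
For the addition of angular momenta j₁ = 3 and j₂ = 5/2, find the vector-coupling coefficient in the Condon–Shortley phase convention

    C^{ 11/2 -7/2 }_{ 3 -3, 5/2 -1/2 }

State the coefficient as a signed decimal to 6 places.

+0.426401  (= +√(2/11))

√[12·0!6!5!/12! · 0!6!2!3!2!9!] = √(149299200/11)
  +(−1)^0/∏(0,0,6,2,0,3)! = 1/8640  (running 1/8640)
⟨..|..⟩ = √(149299200/11)·(1/8640) = +0.426401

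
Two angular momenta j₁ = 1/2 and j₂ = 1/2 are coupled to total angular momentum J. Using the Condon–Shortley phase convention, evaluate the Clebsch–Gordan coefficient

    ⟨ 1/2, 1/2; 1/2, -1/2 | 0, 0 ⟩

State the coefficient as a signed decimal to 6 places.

+0.707107  (= +√(1/2))

triangle: 1!×0!×0!/2! = 1/2
(j±m)!: 1!×0!×0!×1!×0!×0! = 1
prefactor² = (2J+1)×Δ×N² = 1/2
  k=0: +1/(0!×1!×0!×0!×0!×0!) = 1
Σ = 1  ⇒  CG² = 1/2×1² = 1/2
CG = +√(1/2) = +0.707107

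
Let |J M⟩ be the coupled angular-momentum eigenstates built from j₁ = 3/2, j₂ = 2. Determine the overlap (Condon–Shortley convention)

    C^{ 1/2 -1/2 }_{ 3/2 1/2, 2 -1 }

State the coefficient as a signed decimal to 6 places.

−√(3/10) ≈ -0.547723

triangle: 3!*0!*1!/5! = 6/120
(j±m)!: 2!*1!*1!*3!*0!*1! = 12
prefactor² = (2J+1)*Δ*N² = 6/5
  k=1: −1/(1!*2!*0!*0!*0!*1!) = -1/2
Σ = -1/2  ⇒  CG² = 6/5*(-1/2)² = 3/10
CG = −√(3/10) = -0.547723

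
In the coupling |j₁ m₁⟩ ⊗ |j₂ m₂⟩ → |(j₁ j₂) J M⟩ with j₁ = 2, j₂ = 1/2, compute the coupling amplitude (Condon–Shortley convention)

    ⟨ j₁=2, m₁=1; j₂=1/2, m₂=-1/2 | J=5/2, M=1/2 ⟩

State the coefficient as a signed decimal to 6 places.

+√(2/5) ≈ +0.632456

√[6·0!4!1!/6! · 3!1!0!1!3!2!] = √(72/5)
  +(−1)^0/∏(0,0,1,0,3,1)! = 1/6  (running 1/6)
⟨..|..⟩ = √(72/5)·(1/6) = +0.632456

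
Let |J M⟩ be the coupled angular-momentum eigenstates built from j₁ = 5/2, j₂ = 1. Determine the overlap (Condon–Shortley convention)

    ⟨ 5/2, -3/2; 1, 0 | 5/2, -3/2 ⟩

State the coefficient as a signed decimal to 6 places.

triangle: 1!·4!·1!/7! = 24/5040
(j±m)!: 1!·4!·1!·1!·1!·4! = 576
prefactor² = (2J+1)·Δ·N² = 576/35
  k=0: +1/(0!·1!·4!·1!·0!·0!) = 1/24
  k=1: −1/(1!·0!·3!·0!·1!·1!) = -1/6
Σ = -1/8  ⇒  CG² = 576/35·(-1/8)² = 9/35
CG = −√(9/35) = -0.507093

-0.507093  (= −√(9/35))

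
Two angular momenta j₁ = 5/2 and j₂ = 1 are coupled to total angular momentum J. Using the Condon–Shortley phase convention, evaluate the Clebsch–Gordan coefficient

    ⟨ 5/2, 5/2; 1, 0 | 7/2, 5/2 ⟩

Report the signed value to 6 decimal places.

+√(2/7) ≈ +0.534522

triangle: 0!×5!×2!/8! = 240/40320
(j±m)!: 5!×0!×1!×1!×6!×1! = 86400
prefactor² = (2J+1)×Δ×N² = 28800/7
  k=0: +1/(0!×0!×0!×1!×5!×1!) = 1/120
Σ = 1/120  ⇒  CG² = 28800/7×1/120² = 2/7
CG = +√(2/7) = +0.534522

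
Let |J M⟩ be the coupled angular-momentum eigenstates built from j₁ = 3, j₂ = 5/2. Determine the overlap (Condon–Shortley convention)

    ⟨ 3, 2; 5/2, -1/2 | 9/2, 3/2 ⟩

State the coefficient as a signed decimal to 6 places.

triangle: 1!·5!·4!/11! = 2880/39916800
(j±m)!: 5!·1!·2!·3!·6!·3! = 6220800
prefactor² = (2J+1)·Δ·N² = 345600/77
  k=0: +1/(0!·1!·1!·2!·4!·2!) = 1/96
  k=1: −1/(1!·0!·0!·1!·5!·3!) = -1/720
Σ = 13/1440  ⇒  CG² = 345600/77·13/1440² = 169/462
CG = +√(169/462) = +0.604815

+√(169/462) = +0.604815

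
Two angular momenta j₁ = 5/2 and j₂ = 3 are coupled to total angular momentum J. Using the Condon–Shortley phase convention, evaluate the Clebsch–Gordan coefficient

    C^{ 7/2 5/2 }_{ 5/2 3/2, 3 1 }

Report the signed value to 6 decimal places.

−√(10/63) = -0.398410

j₁+j₂−J=2  J+j₁−j₂=3  J−j₁+j₂=4  j₁+j₂+J+1=10
(j₁±m₁, j₂±m₂, J±M) = (4,1,4,2,6,1)
P² = 18432/35
sum k=0..1:
  [0] +1/96 = 1/96
  [1] −1/36 = -1/36
S = -5/288
C² = P²·S² = 10/63 ; C = -0.398410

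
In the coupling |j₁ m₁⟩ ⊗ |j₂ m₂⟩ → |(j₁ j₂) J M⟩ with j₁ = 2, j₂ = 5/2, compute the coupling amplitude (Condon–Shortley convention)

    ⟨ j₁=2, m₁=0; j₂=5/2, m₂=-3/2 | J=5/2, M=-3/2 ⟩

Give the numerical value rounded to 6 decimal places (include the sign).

triangle: 2!*2!*3!/8! = 24/40320
(j±m)!: 2!*2!*1!*4!*1!*4! = 2304
prefactor² = (2J+1)*Δ*N² = 288/35
  k=0: +1/(0!*2!*2!*1!*0!*2!) = 1/8
  k=1: −1/(1!*1!*1!*0!*1!*3!) = -1/6
Σ = -1/24  ⇒  CG² = 288/35*(-1/24)² = 1/70
CG = −√(1/70) = -0.119523

−√(1/70) = -0.119523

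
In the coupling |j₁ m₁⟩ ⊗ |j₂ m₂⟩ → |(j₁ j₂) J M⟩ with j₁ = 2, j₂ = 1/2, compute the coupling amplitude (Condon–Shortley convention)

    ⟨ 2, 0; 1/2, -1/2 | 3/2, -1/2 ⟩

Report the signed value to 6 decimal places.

√[4·1!3!0!/5! · 2!2!0!1!1!2!] = √(8/5)
  +(−1)^0/∏(0,1,2,0,1,0)! = 1/2  (running 1/2)
⟨..|..⟩ = √(8/5)·(1/2) = +0.632456

+√(2/5) = +0.632456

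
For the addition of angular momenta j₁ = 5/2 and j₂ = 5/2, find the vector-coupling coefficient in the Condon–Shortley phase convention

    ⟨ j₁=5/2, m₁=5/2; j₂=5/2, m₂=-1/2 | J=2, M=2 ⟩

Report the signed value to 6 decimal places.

j₁+j₂−J=3  J+j₁−j₂=2  J−j₁+j₂=2  j₁+j₂+J+1=8
(j₁±m₁, j₂±m₂, J±M) = (5,0,2,3,4,0)
P² = 720/7
sum k=0..0:
  [0] +1/24 = 1/24
S = 1/24
C² = P²·S² = 5/28 ; C = +0.422577

+0.422577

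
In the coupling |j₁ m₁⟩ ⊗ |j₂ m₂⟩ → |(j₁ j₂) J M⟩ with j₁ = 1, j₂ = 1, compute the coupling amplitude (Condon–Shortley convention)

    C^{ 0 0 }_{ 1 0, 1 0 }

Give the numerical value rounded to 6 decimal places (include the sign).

triangle: 2!·0!·0!/3! = 2/6
(j±m)!: 1!·1!·1!·1!·0!·0! = 1
prefactor² = (2J+1)·Δ·N² = 1/3
  k=1: −1/(1!·1!·0!·0!·0!·0!) = -1
Σ = -1  ⇒  CG² = 1/3·(-1)² = 1/3
CG = −√(1/3) = -0.577350

−√(1/3) = -0.577350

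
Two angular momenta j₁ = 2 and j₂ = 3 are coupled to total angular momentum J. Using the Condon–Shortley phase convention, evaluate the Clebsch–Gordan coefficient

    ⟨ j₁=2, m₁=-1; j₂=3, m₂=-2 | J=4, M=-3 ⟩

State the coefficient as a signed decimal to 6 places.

triangle: 1!*3!*5!/10! = 720/3628800
(j±m)!: 1!*3!*1!*5!*1!*7! = 3628800
prefactor² = (2J+1)*Δ*N² = 6480
  k=0: +1/(0!*1!*3!*1!*0!*4!) = 1/144
  k=1: −1/(1!*0!*2!*0!*1!*5!) = -1/240
Σ = 1/360  ⇒  CG² = 6480*1/360² = 1/20
CG = +√(1/20) = +0.223607

+√(1/20) = +0.223607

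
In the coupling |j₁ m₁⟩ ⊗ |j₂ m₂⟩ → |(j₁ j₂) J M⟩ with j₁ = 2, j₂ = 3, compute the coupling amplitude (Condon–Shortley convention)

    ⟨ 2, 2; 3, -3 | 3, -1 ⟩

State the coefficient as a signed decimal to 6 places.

+0.408248

√[7·2!2!4!/9! · 4!0!0!6!2!4!] = √(1536)
  +(−1)^0/∏(0,2,0,0,2,4)! = 1/96  (running 1/96)
⟨..|..⟩ = √(1536)·(1/96) = +0.408248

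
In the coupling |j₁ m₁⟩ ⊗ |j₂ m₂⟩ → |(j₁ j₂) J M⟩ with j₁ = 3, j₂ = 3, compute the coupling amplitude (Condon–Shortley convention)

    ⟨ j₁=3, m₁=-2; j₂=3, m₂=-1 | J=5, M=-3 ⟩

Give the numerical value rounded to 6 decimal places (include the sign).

-0.408248

√[11·1!5!5!/12! · 1!5!2!4!2!8!] = √(153600)
  +(−1)^0/∏(0,1,5,2,0,3)! = 1/1440  (running 1/1440)
  +(−1)^1/∏(1,0,4,1,1,4)! = -1/576  (running -1/960)
⟨..|..⟩ = √(153600)·(-1/960) = -0.408248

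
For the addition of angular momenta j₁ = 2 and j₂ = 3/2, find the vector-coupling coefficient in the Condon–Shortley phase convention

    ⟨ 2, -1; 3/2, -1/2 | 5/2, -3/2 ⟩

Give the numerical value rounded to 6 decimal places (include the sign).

−√(1/35) ≈ -0.169031

triangle: 1!*3!*2!/7! = 12/5040
(j±m)!: 1!*3!*1!*2!*1!*4! = 288
prefactor² = (2J+1)*Δ*N² = 144/35
  k=0: +1/(0!*1!*3!*1!*0!*1!) = 1/6
  k=1: −1/(1!*0!*2!*0!*1!*2!) = -1/4
Σ = -1/12  ⇒  CG² = 144/35*(-1/12)² = 1/35
CG = −√(1/35) = -0.169031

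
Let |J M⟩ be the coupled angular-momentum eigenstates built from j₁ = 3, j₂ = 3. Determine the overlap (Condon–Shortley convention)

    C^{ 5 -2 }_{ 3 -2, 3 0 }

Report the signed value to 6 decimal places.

j₁+j₂−J=1  J+j₁−j₂=5  J−j₁+j₂=5  j₁+j₂+J+1=12
(j₁±m₁, j₂±m₂, J±M) = (1,5,3,3,3,7)
P² = 43200
sum k=0..1:
  [0] +1/1440 = 1/1440
  [1] −1/288 = -1/288
S = -1/360
C² = P²·S² = 1/3 ; C = -0.577350

-0.577350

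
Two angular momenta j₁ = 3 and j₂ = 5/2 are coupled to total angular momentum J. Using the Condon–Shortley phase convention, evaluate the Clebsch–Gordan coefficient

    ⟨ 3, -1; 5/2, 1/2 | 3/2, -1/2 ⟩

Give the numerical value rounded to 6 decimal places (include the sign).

triangle: 4!·2!·1!/8! = 48/40320
(j±m)!: 2!·4!·3!·2!·1!·2! = 1152
prefactor² = (2J+1)·Δ·N² = 192/35
  k=2: +1/(2!·2!·2!·1!·0!·0!) = 1/8
  k=3: −1/(3!·1!·1!·0!·1!·1!) = -1/6
Σ = -1/24  ⇒  CG² = 192/35·(-1/24)² = 1/105
CG = −√(1/105) = -0.097590

-0.097590  (= −√(1/105))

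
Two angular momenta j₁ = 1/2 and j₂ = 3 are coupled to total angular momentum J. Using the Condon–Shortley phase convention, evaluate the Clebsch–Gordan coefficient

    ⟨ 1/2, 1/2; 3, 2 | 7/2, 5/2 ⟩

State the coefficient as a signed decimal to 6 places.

+√(6/7) ≈ +0.925820

j₁+j₂−J=0  J+j₁−j₂=1  J−j₁+j₂=6  j₁+j₂+J+1=8
(j₁±m₁, j₂±m₂, J±M) = (1,0,5,1,6,1)
P² = 86400/7
sum k=0..0:
  [0] +1/120 = 1/120
S = 1/120
C² = P²·S² = 6/7 ; C = +0.925820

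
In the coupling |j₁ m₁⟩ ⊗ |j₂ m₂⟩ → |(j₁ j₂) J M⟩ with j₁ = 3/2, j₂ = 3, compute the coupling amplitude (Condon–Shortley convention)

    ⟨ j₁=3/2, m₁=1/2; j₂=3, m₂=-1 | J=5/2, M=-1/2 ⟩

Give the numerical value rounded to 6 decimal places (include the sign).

-0.119523

√[6·2!1!4!/8! · 2!1!2!4!2!3!] = √(288/35)
  +(−1)^0/∏(0,2,1,2,0,2)! = 1/8  (running 1/8)
  +(−1)^1/∏(1,1,0,1,1,3)! = -1/6  (running -1/24)
⟨..|..⟩ = √(288/35)·(-1/24) = -0.119523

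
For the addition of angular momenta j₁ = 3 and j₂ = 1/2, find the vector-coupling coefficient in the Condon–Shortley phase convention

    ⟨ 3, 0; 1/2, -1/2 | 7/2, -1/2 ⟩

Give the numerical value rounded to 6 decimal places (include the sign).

+0.755929

triangle: 0!·6!·1!/8! = 720/40320
(j±m)!: 3!·3!·0!·1!·3!·4! = 5184
prefactor² = (2J+1)·Δ·N² = 5184/7
  k=0: +1/(0!·0!·3!·0!·3!·1!) = 1/36
Σ = 1/36  ⇒  CG² = 5184/7·1/36² = 4/7
CG = +√(4/7) = +0.755929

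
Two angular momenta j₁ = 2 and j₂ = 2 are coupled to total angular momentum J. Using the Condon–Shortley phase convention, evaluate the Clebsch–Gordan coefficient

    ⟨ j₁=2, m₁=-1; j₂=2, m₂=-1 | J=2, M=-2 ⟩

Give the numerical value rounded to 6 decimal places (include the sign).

-0.654654

j₁+j₂−J=2  J+j₁−j₂=2  J−j₁+j₂=2  j₁+j₂+J+1=7
(j₁±m₁, j₂±m₂, J±M) = (1,3,1,3,0,4)
P² = 48/7
sum k=1..1:
  [1] −1/4 = -1/4
S = -1/4
C² = P²·S² = 3/7 ; C = -0.654654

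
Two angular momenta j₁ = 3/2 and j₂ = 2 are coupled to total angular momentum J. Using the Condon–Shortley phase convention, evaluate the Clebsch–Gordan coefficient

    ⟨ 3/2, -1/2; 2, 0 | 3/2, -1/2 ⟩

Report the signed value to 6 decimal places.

j₁+j₂−J=2  J+j₁−j₂=1  J−j₁+j₂=2  j₁+j₂+J+1=6
(j₁±m₁, j₂±m₂, J±M) = (1,2,2,2,1,2)
P² = 16/45
sum k=1..2:
  [1] −1/1 = -1
  [2] +1/4 = 1/4
S = -3/4
C² = P²·S² = 1/5 ; C = -0.447214

-0.447214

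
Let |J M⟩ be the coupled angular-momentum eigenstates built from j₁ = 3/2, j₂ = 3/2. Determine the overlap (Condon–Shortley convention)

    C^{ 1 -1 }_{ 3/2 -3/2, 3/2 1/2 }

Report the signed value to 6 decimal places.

+√(3/10) = +0.547723

triangle: 2!*1!*1!/5! = 2/120
(j±m)!: 0!*3!*2!*1!*0!*2! = 24
prefactor² = (2J+1)*Δ*N² = 6/5
  k=2: +1/(2!*0!*1!*0!*0!*1!) = 1/2
Σ = 1/2  ⇒  CG² = 6/5*1/2² = 3/10
CG = +√(3/10) = +0.547723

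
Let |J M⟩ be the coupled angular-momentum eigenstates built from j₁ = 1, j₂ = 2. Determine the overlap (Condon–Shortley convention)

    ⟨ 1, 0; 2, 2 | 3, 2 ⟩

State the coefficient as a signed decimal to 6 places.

+0.577350  (= +√(1/3))

√[7·0!2!4!/7! · 1!1!4!0!5!1!] = √(192)
  +(−1)^0/∏(0,0,1,4,1,0)! = 1/24  (running 1/24)
⟨..|..⟩ = √(192)·(1/24) = +0.577350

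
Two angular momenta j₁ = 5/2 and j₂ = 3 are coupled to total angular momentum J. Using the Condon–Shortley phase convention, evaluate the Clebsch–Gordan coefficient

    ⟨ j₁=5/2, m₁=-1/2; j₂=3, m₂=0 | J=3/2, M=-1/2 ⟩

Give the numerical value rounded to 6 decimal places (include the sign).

+0.338062  (= +√(4/35))

j₁+j₂−J=4  J+j₁−j₂=1  J−j₁+j₂=2  j₁+j₂+J+1=8
(j₁±m₁, j₂±m₂, J±M) = (2,3,3,3,1,2)
P² = 144/35
sum k=2..3:
  [2] +1/4 = 1/4
  [3] −1/12 = -1/12
S = 1/6
C² = P²·S² = 4/35 ; C = +0.338062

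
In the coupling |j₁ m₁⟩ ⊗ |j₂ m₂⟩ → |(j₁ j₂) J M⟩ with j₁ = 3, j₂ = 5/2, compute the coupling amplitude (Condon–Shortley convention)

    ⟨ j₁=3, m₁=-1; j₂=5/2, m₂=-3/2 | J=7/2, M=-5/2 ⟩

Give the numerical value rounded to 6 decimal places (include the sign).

j₁+j₂−J=2  J+j₁−j₂=4  J−j₁+j₂=3  j₁+j₂+J+1=10
(j₁±m₁, j₂±m₂, J±M) = (2,4,1,4,1,6)
P² = 18432/35
sum k=0..1:
  [0] +1/96 = 1/96
  [1] −1/36 = -1/36
S = -5/288
C² = P²·S² = 10/63 ; C = -0.398410

−√(10/63) ≈ -0.398410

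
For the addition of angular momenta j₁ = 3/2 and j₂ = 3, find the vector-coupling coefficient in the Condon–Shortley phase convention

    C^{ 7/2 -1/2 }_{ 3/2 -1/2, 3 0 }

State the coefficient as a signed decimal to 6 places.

j₁+j₂−J=1  J+j₁−j₂=2  J−j₁+j₂=5  j₁+j₂+J+1=9
(j₁±m₁, j₂±m₂, J±M) = (1,2,3,3,3,4)
P² = 384/7
sum k=0..1:
  [0] +1/24 = 1/24
  [1] −1/12 = -1/12
S = -1/24
C² = P²·S² = 2/21 ; C = -0.308607

−√(2/21) ≈ -0.308607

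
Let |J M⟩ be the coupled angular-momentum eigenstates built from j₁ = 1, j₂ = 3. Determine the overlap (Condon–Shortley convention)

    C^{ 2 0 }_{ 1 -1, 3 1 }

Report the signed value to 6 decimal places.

+0.534522

√[5·2!0!4!/7! · 0!2!4!2!2!2!] = √(128/7)
  +(−1)^2/∏(2,0,0,2,0,2)! = 1/8  (running 1/8)
⟨..|..⟩ = √(128/7)·(1/8) = +0.534522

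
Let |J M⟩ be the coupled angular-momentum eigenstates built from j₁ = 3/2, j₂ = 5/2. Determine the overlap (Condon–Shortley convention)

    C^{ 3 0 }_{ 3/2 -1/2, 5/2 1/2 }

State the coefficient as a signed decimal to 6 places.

j₁+j₂−J=1  J+j₁−j₂=2  J−j₁+j₂=4  j₁+j₂+J+1=8
(j₁±m₁, j₂±m₂, J±M) = (1,2,3,2,3,3)
P² = 36/5
sum k=0..1:
  [0] +1/12 = 1/12
  [1] −1/4 = -1/4
S = -1/6
C² = P²·S² = 1/5 ; C = -0.447214

-0.447214  (= −√(1/5))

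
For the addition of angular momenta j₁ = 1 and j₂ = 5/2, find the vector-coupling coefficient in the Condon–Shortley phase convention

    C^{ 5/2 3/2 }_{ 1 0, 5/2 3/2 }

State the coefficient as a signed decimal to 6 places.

triangle: 1!×1!×4!/7! = 24/5040
(j±m)!: 1!×1!×4!×1!×4!×1! = 576
prefactor² = (2J+1)×Δ×N² = 576/35
  k=0: +1/(0!×1!×1!×4!×0!×0!) = 1/24
  k=1: −1/(1!×0!×0!×3!×1!×1!) = -1/6
Σ = -1/8  ⇒  CG² = 576/35×(-1/8)² = 9/35
CG = −√(9/35) = -0.507093

-0.507093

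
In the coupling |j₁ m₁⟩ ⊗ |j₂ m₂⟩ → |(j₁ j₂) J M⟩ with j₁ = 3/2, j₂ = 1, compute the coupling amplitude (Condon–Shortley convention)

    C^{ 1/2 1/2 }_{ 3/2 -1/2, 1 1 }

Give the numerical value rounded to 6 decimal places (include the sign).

+0.408248

j₁+j₂−J=2  J+j₁−j₂=1  J−j₁+j₂=0  j₁+j₂+J+1=4
(j₁±m₁, j₂±m₂, J±M) = (1,2,2,0,1,0)
P² = 2/3
sum k=2..2:
  [2] +1/2 = 1/2
S = 1/2
C² = P²·S² = 1/6 ; C = +0.408248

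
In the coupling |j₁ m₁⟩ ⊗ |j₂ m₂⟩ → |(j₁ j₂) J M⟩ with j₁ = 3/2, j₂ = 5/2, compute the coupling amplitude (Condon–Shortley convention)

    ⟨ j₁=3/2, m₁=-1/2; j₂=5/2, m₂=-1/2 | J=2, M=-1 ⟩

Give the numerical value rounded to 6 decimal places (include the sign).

−√(25/84) ≈ -0.545545

j₁+j₂−J=2  J+j₁−j₂=1  J−j₁+j₂=3  j₁+j₂+J+1=7
(j₁±m₁, j₂±m₂, J±M) = (1,2,2,3,1,3)
P² = 12/7
sum k=1..2:
  [1] −1/2 = -1/2
  [2] +1/12 = 1/12
S = -5/12
C² = P²·S² = 25/84 ; C = -0.545545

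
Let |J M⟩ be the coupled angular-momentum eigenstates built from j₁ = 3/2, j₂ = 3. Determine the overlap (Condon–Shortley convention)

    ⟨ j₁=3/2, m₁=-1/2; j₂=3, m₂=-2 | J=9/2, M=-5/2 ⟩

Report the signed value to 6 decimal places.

j₁+j₂−J=0  J+j₁−j₂=3  J−j₁+j₂=6  j₁+j₂+J+1=10
(j₁±m₁, j₂±m₂, J±M) = (1,2,1,5,2,7)
P² = 28800
sum k=0..0:
  [0] +1/240 = 1/240
S = 1/240
C² = P²·S² = 1/2 ; C = +0.707107

+0.707107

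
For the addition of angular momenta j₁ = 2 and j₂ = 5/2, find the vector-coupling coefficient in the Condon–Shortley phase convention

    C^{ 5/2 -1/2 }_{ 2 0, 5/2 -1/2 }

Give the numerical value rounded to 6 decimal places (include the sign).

j₁+j₂−J=2  J+j₁−j₂=2  J−j₁+j₂=3  j₁+j₂+J+1=8
(j₁±m₁, j₂±m₂, J±M) = (2,2,2,3,2,3)
P² = 72/35
sum k=0..2:
  [0] +1/8 = 1/8
  [1] −1/2 = -1/2
  [2] +1/24 = 1/24
S = -1/3
C² = P²·S² = 8/35 ; C = -0.478091

−√(8/35) ≈ -0.478091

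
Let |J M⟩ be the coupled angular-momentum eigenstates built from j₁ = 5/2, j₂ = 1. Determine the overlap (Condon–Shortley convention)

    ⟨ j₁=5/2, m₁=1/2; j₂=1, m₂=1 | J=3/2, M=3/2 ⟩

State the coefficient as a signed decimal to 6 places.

+√(1/15) ≈ +0.258199

j₁+j₂−J=2  J+j₁−j₂=3  J−j₁+j₂=0  j₁+j₂+J+1=6
(j₁±m₁, j₂±m₂, J±M) = (3,2,2,0,3,0)
P² = 48/5
sum k=2..2:
  [2] +1/12 = 1/12
S = 1/12
C² = P²·S² = 1/15 ; C = +0.258199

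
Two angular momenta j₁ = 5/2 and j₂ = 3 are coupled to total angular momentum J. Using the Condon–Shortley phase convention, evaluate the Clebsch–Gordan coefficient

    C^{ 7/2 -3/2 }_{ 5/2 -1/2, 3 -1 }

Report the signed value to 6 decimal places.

triangle: 2!×3!×4!/10! = 288/3628800
(j±m)!: 2!×3!×2!×4!×2!×5! = 138240
prefactor² = (2J+1)×Δ×N² = 3072/35
  k=0: +1/(0!×2!×3!×2!×0!×2!) = 1/48
  k=1: −1/(1!×1!×2!×1!×1!×3!) = -1/12
  k=2: +1/(2!×0!×1!×0!×2!×4!) = 1/96
Σ = -5/96  ⇒  CG² = 3072/35×(-5/96)² = 5/21
CG = −√(5/21) = -0.487950

-0.487950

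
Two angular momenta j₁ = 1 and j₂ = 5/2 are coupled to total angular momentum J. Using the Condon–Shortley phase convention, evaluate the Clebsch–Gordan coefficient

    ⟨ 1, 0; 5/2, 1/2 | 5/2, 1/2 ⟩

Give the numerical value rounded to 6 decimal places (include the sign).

−√(1/35) ≈ -0.169031

√[6·1!1!4!/7! · 1!1!3!2!3!2!] = √(144/35)
  +(−1)^0/∏(0,1,1,3,0,1)! = 1/6  (running 1/6)
  +(−1)^1/∏(1,0,0,2,1,2)! = -1/4  (running -1/12)
⟨..|..⟩ = √(144/35)·(-1/12) = -0.169031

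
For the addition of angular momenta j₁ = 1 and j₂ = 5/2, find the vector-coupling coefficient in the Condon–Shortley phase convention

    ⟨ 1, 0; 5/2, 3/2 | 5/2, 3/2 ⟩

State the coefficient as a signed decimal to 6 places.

-0.507093  (= −√(9/35))

j₁+j₂−J=1  J+j₁−j₂=1  J−j₁+j₂=4  j₁+j₂+J+1=7
(j₁±m₁, j₂±m₂, J±M) = (1,1,4,1,4,1)
P² = 576/35
sum k=0..1:
  [0] +1/24 = 1/24
  [1] −1/6 = -1/6
S = -1/8
C² = P²·S² = 9/35 ; C = -0.507093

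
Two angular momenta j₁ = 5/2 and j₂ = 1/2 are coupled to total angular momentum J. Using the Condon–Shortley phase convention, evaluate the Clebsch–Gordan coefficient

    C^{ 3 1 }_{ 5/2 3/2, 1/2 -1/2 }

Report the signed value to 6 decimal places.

triangle: 0!*5!*1!/7! = 120/5040
(j±m)!: 4!*1!*0!*1!*4!*2! = 1152
prefactor² = (2J+1)*Δ*N² = 192
  k=0: +1/(0!*0!*1!*0!*4!*1!) = 1/24
Σ = 1/24  ⇒  CG² = 192*1/24² = 1/3
CG = +√(1/3) = +0.577350

+0.577350  (= +√(1/3))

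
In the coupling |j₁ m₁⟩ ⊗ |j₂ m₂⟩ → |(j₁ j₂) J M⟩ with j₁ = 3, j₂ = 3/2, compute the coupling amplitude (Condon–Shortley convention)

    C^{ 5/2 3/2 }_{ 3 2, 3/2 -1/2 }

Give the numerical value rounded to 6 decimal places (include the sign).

+0.267261  (= +√(1/14))

j₁+j₂−J=2  J+j₁−j₂=4  J−j₁+j₂=1  j₁+j₂+J+1=8
(j₁±m₁, j₂±m₂, J±M) = (5,1,1,2,4,1)
P² = 288/7
sum k=0..1:
  [0] +1/12 = 1/12
  [1] −1/24 = -1/24
S = 1/24
C² = P²·S² = 1/14 ; C = +0.267261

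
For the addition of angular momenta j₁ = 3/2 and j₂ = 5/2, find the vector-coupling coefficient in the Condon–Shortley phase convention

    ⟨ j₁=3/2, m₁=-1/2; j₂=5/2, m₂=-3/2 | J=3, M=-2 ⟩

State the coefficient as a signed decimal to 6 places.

triangle: 1!*2!*4!/8! = 48/40320
(j±m)!: 1!*2!*1!*4!*1!*5! = 5760
prefactor² = (2J+1)*Δ*N² = 48
  k=0: +1/(0!*1!*2!*1!*0!*3!) = 1/12
  k=1: −1/(1!*0!*1!*0!*1!*4!) = -1/24
Σ = 1/24  ⇒  CG² = 48*1/24² = 1/12
CG = +√(1/12) = +0.288675

+√(1/12) ≈ +0.288675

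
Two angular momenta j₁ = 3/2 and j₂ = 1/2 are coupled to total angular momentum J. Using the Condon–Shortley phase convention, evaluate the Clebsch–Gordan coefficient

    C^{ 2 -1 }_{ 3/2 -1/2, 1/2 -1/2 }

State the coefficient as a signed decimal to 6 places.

+0.866025  (= +√(3/4))

triangle: 0!*3!*1!/5! = 6/120
(j±m)!: 1!*2!*0!*1!*1!*3! = 12
prefactor² = (2J+1)*Δ*N² = 3
  k=0: +1/(0!*0!*2!*0!*1!*1!) = 1/2
Σ = 1/2  ⇒  CG² = 3*1/2² = 3/4
CG = +√(3/4) = +0.866025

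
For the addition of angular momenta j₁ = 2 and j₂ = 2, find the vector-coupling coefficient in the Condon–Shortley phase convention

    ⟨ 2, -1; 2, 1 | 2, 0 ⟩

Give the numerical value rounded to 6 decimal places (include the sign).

j₁+j₂−J=2  J+j₁−j₂=2  J−j₁+j₂=2  j₁+j₂+J+1=7
(j₁±m₁, j₂±m₂, J±M) = (1,3,3,1,2,2)
P² = 8/7
sum k=1..2:
  [1] −1/4 = -1/4
  [2] +1/2 = 1/2
S = 1/4
C² = P²·S² = 1/14 ; C = +0.267261

+0.267261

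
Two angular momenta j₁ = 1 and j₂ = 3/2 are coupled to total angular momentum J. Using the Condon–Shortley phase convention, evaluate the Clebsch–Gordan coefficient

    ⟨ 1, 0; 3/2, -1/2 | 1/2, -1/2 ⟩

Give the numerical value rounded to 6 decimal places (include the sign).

j₁+j₂−J=2  J+j₁−j₂=0  J−j₁+j₂=1  j₁+j₂+J+1=4
(j₁±m₁, j₂±m₂, J±M) = (1,1,1,2,0,1)
P² = 1/3
sum k=1..1:
  [1] −1/1 = -1
S = -1
C² = P²·S² = 1/3 ; C = -0.577350

−√(1/3) = -0.577350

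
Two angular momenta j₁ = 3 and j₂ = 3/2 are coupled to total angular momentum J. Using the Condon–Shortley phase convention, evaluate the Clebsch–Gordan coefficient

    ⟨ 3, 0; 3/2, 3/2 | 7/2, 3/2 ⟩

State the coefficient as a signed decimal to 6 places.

-0.690066

√[8·1!5!2!/9! · 3!3!3!0!5!2!] = √(1920/7)
  +(−1)^1/∏(1,0,2,2,3,0)! = -1/24  (running -1/24)
⟨..|..⟩ = √(1920/7)·(-1/24) = -0.690066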